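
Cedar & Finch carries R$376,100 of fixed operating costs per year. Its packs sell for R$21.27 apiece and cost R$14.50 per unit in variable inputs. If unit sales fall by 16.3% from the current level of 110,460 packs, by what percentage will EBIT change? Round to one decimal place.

Total contribution margin = 110,460 × R$6.77 = R$747,814.20.
Subtracting fixed costs: EBIT = R$747,814.20 − R$376,100 = R$371,714.20.
Degree of operating leverage = R$747,814.20 / R$371,714.20 = 2.0118.
%ΔEBIT = DOL × %ΔSales = 2.0118 × -16.3% = -32.8%.

-32.8%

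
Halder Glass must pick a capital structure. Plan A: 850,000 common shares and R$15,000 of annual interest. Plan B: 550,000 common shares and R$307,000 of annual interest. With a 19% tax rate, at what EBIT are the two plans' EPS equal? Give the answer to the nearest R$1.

R$842,333

At indifference, (EBIT − 15,000)(1 − t)/850,000 = (EBIT − 307,000)(1 − t)/550,000.
Cancelling (1 − t) and cross-multiplying: 550,000·(EBIT − 15,000) = 850,000·(EBIT − 307,000).
Solving, EBIT = (307,000·850,000 − 15,000·550,000) / (850,000 − 550,000) = 252,700,000,000 / 300,000 = 842,333.33.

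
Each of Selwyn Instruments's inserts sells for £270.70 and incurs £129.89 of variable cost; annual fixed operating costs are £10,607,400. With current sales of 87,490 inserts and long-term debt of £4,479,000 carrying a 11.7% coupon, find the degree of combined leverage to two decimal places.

10.37

Contribution at this volume is 87,490 × £140.81 = £12,319,466.90.
EBIT = £12,319,466.90 − £10,607,400 = £1,712,066.90. Interest = £524,043.00.
DOL = £12,319,466.90 ÷ £1,712,066.90 = 7.1957; DFL = £1,712,066.90 ÷ £1,188,023.90 = 1.4411.
DCL = DOL × DFL = 7.1957 × 1.4411 = 10.3697.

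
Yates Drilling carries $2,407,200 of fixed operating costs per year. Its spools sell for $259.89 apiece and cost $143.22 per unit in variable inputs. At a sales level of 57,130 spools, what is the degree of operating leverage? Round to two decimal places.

1.57

Total contribution margin = 57,130 × $116.67 = $6,665,357.10.
EBIT = $6,665,357.10 − $2,407,200 = $4,258,157.10.
DOL = contribution ÷ EBIT = $6,665,357.10 ÷ $4,258,157.10 = 1.5653.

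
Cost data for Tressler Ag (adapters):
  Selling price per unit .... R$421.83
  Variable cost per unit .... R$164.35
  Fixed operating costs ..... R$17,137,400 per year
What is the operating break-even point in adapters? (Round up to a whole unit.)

Each unit contributes R$421.83 − R$164.35 = R$257.48.
Units to break even: R$17,137,400 ÷ R$257.48 = 66,558.18, rounded up to 66,559.

66,559 adapters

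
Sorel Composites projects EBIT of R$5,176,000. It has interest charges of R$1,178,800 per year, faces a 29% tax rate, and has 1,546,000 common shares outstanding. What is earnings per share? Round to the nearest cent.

R$1.84

Pre-tax income = R$5,176,000 − R$1,178,800.00 = R$3,997,200.00.
Net income = R$3,997,200.00 × (1 − 0.29) = R$2,838,012.00.
EPS = R$2,838,012.00 ÷ 1,546,000 = R$1.84.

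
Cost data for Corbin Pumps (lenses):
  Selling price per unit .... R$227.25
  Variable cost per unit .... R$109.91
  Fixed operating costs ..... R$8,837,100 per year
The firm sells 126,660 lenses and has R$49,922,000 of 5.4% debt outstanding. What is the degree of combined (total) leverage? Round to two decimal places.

Contribution at this volume is 126,660 × R$117.34 = R$14,862,284.40.
Operating income = contribution − fixed costs = R$14,862,284.40 − R$8,837,100 = R$6,025,184.40. Interest = R$2,695,788.00.
DOL = R$14,862,284.40 ÷ R$6,025,184.40 = 2.4667; DFL = R$6,025,184.40 ÷ R$3,329,396.40 = 1.8097.
Combined leverage = 2.4667 × 1.8097 = 4.4640.

4.46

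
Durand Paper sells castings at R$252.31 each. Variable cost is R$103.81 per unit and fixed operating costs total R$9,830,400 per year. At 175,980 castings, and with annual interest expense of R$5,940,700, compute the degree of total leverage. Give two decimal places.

2.52

At 175,980 units, contribution = 175,980 × R$148.50 = R$26,133,030.00.
Operating income = contribution − fixed costs = R$26,133,030.00 − R$9,830,400 = R$16,302,630.00. Interest = R$5,940,700.00.
DOL = R$26,133,030.00 ÷ R$16,302,630.00 = 1.6030; DFL = R$16,302,630.00 ÷ R$10,361,930.00 = 1.5733.
DCL = DOL × DFL = 1.6030 × 1.5733 = 2.5220.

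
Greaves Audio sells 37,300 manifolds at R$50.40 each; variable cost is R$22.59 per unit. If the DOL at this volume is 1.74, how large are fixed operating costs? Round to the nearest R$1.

Contribution at this volume is 37,300 × R$27.81 = R$1,037,313.00.
Since DOL = CM ÷ EBIT, EBIT = R$1,037,313.00 ÷ 1.74 = R$596,156.90.
Fixed costs = CM − EBIT = R$1,037,313.00 − R$596,156.90 = R$441,156.

R$441,156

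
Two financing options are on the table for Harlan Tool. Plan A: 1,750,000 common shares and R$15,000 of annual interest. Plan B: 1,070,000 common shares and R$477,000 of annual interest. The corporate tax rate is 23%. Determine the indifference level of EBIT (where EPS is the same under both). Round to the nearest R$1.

R$1,203,971

At indifference, (EBIT − 15,000)(1 − t)/1,750,000 = (EBIT − 477,000)(1 − t)/1,070,000.
Cancelling (1 − t) and cross-multiplying: 1,070,000·(EBIT − 15,000) = 1,750,000·(EBIT − 477,000).
EBIT × (1,750,000 − 1,070,000) = 477,000 × 1,750,000 − 15,000 × 1,070,000 = 818,700,000,000, so EBIT = 818,700,000,000 ÷ 680,000 = 1,203,970.59.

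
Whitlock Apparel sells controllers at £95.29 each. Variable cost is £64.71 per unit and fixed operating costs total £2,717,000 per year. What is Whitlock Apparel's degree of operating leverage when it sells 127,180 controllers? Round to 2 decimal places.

Contribution at this volume is 127,180 × £30.58 = £3,889,164.40.
Operating income = contribution − fixed costs = £3,889,164.40 − £2,717,000 = £1,172,164.40.
Degree of operating leverage = £3,889,164.40 / £1,172,164.40 = 3.3179.

3.32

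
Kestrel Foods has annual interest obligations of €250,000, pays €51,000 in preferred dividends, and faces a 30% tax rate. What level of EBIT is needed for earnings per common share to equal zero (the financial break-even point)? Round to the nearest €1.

Grossing the preferred dividend up to pre-tax terms: €51,000 / (1 − 0.30) = €72,857.14.
Financial break-even EBIT = interest + D_p ÷ (1 − t) = €250,000 + €72,857.14 = €322,857.14.

€322,857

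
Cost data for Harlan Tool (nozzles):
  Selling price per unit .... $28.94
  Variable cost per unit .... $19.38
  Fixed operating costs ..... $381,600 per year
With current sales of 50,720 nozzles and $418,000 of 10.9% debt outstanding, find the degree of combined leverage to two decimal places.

8.40

Contribution at this volume is 50,720 × $9.56 = $484,883.20.
EBIT = $484,883.20 − $381,600 = $103,283.20. Interest = $45,562.00.
DOL = $484,883.20 ÷ $103,283.20 = 4.6947; DFL = $103,283.20 ÷ $57,721.20 = 1.7893.
Combined leverage = 4.6947 × 1.7893 = 8.4002.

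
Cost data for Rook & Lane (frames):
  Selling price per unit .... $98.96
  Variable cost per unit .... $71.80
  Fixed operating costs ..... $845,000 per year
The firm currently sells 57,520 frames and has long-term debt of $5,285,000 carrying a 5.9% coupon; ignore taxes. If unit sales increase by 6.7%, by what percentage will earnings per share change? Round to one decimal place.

+25.8%

At 57,520 units, contribution = 57,520 × $27.16 = $1,562,243.20.
EBIT = $1,562,243.20 − $845,000 = $717,243.20.
Interest = $311,815.00, so EBIT − I = $405,428.20.
Degree of combined leverage = contribution ÷ (EBIT − I) = $1,562,243.20 ÷ $405,428.20 = 3.8533.
%ΔEPS = DCL × %ΔSales = 3.8533 × +6.7% = +25.8%.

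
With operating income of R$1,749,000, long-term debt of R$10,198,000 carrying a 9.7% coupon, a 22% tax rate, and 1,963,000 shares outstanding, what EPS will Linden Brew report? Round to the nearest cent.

R$0.30

Pre-tax income = R$1,749,000 − R$989,206.00 = R$759,794.00.
After tax at 22%: net income = R$759,794.00 × 0.78 = R$592,639.32.
EPS = R$592,639.32 ÷ 1,963,000 = R$0.30.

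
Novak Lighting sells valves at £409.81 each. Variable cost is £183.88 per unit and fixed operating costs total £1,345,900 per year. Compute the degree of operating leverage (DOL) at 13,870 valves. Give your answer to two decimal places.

1.75

At 13,870 units, contribution = 13,870 × £225.93 = £3,133,649.10.
Operating income = contribution − fixed costs = £3,133,649.10 − £1,345,900 = £1,787,749.10.
DOL = contribution ÷ EBIT = £3,133,649.10 ÷ £1,787,749.10 = 1.7528.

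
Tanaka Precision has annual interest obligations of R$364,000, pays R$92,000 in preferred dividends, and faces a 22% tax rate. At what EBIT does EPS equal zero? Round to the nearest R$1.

Preferred dividends are paid after tax, so their pre-tax equivalent is R$92,000 ÷ (1 − 0.22) = R$117,948.72.
Financial break-even EBIT = interest + D_p ÷ (1 − t) = R$364,000 + R$117,948.72 = R$481,948.72.

R$481,949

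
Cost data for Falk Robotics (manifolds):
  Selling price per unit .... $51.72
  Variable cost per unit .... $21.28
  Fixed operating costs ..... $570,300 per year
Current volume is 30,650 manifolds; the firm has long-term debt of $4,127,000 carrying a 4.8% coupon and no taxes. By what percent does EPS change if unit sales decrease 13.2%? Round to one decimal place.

At 30,650 units, contribution = 30,650 × $30.44 = $932,986.00.
EBIT = $932,986.00 − $570,300 = $362,686.00.
Interest = $198,096.00, so EBIT − I = $164,590.00.
DCL = total CM / (EBIT − I) = $932,986.00 / $164,590.00 = 5.6685.
EPS therefore changes by 5.6685 × (-13.2%) = -74.8%.

-74.8%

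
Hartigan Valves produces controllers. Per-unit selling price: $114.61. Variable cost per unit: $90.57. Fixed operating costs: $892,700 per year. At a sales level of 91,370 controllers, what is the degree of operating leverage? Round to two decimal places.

Contribution at this volume is 91,370 × $24.04 = $2,196,534.80.
EBIT = $2,196,534.80 − $892,700 = $1,303,834.80.
DOL = contribution ÷ EBIT = $2,196,534.80 ÷ $1,303,834.80 = 1.6847.

1.68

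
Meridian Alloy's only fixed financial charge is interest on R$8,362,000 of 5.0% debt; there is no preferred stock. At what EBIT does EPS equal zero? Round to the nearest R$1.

R$418,100

Annual interest = 5.0% × R$8,362,000 = R$418,100.00.
Without preferred stock the financial break-even is simply EBIT = interest = R$418,100.00.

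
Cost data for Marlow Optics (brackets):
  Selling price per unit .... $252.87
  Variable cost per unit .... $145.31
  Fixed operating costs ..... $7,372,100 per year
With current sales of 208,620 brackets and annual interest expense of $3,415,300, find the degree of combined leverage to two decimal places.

1.93

Contribution at this volume is 208,620 × $107.56 = $22,439,167.20.
Subtracting fixed costs: EBIT = $22,439,167.20 − $7,372,100 = $15,067,067.20. Interest = $3,415,300.00.
DOL = $22,439,167.20 ÷ $15,067,067.20 = 1.4893; DFL = $15,067,067.20 ÷ $11,651,767.20 = 1.2931.
Combined leverage = 1.4893 × 1.2931 = 1.9258.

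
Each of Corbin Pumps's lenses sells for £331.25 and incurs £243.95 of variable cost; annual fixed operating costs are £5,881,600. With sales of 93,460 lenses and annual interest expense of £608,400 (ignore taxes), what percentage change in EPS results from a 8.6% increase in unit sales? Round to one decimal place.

At 93,460 units, contribution = 93,460 × £87.30 = £8,159,058.00.
EBIT = £8,159,058.00 − £5,881,600 = £2,277,458.00.
Interest = £608,400.00, so EBIT − I = £1,669,058.00.
Degree of combined leverage = contribution ÷ (EBIT − I) = £8,159,058.00 ÷ £1,669,058.00 = 4.8884.
EPS therefore changes by 4.8884 × (+8.6%) = +42.0%.

+42.0%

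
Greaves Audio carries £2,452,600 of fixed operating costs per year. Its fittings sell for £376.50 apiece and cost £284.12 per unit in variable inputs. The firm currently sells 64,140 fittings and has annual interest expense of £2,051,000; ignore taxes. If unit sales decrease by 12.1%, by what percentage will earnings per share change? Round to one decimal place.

-50.4%

Total contribution margin = 64,140 × £92.38 = £5,925,253.20.
Subtracting fixed costs: EBIT = £5,925,253.20 − £2,452,600 = £3,472,653.20.
After interest of £2,051,000.00, pre-tax earnings = £1,421,653.20.
DCL = total CM / (EBIT − I) = £5,925,253.20 / £1,421,653.20 = 4.1679.
%ΔEPS = DCL × %ΔSales = 4.1679 × -12.1% = -50.4%.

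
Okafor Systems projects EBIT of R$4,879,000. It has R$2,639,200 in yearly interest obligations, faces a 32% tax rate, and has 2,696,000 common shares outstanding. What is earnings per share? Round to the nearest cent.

Interest = R$2,639,200.00, so EBT = R$4,879,000 − R$2,639,200.00 = R$2,239,800.00.
Net income = R$2,239,800.00 × (1 − 0.32) = R$1,523,064.00.
EPS = R$1,523,064.00 ÷ 2,696,000 = R$0.56.

R$0.56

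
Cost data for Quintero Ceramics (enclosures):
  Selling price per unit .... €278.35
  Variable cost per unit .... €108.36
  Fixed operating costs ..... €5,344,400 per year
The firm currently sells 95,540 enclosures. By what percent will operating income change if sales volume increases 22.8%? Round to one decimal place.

+34.0%

Contribution at this volume is 95,540 × €169.99 = €16,240,844.60.
EBIT = €16,240,844.60 − €5,344,400 = €10,896,444.60.
Degree of operating leverage = €16,240,844.60 / €10,896,444.60 = 1.4905.
Operating income changes by 1.4905 × +22.8% = +34.0%.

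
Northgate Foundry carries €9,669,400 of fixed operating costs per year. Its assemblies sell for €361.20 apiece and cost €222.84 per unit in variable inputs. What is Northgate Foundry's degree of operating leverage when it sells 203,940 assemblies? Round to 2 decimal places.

Contribution at this volume is 203,940 × €138.36 = €28,217,138.40.
Subtracting fixed costs: EBIT = €28,217,138.40 − €9,669,400 = €18,547,738.40.
DOL = contribution ÷ EBIT = €28,217,138.40 ÷ €18,547,738.40 = 1.5213.

1.52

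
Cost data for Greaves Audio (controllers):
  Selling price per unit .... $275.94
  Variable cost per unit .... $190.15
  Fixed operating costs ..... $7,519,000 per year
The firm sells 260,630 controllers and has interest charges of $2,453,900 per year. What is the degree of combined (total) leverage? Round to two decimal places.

1.81

At 260,630 units, contribution = 260,630 × $85.79 = $22,359,447.70.
Subtracting fixed costs: EBIT = $22,359,447.70 − $7,519,000 = $14,840,447.70. Interest = $2,453,900.00.
DOL = $22,359,447.70 ÷ $14,840,447.70 = 1.5067; DFL = $14,840,447.70 ÷ $12,386,547.70 = 1.1981.
DCL = DOL × DFL = 1.5067 × 1.1981 = 1.8052.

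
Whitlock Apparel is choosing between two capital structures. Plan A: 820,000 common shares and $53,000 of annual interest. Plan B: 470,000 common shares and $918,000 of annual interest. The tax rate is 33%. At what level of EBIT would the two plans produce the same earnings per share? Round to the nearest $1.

Set EPS_A = EPS_B: (EBIT − $53,000)(1 − 0.33) ÷ 820,000 = (EBIT − $918,000)(1 − 0.33) ÷ 470,000.
The (1 − t) factor cancels: (EBIT − 53,000) × 470,000 = (EBIT − 918,000) × 820,000.
Solving, EBIT = (918,000·820,000 − 53,000·470,000) / (820,000 − 470,000) = 727,850,000,000 / 350,000 = 2,079,571.43.

$2,079,571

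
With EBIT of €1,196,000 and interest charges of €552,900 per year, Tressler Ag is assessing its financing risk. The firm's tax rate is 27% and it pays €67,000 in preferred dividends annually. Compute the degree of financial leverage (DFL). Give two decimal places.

2.17

Interest = €552,900.00.
Preferred dividends grossed up pre-tax: €67,000 / (1 − 0.27) = €91,780.82.
DFL = EBIT ÷ [EBIT − I − D_p/(1−t)] = €1,196,000 ÷ [€1,196,000 − €552,900.00 − €91,780.82] = €1,196,000 ÷ €551,319.18 = 2.1693.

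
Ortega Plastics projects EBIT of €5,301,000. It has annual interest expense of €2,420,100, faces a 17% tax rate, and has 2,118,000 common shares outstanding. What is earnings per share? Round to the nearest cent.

€1.13

Pre-tax income = €5,301,000 − €2,420,100.00 = €2,880,900.00.
Net income = €2,880,900.00 × (1 − 0.17) = €2,391,147.00.
EPS = €2,391,147.00 ÷ 2,118,000 = €1.13.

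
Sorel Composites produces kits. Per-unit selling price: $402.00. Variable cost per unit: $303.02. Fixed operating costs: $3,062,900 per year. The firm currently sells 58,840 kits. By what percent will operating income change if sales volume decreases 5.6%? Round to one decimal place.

-11.8%

Total contribution margin = 58,840 × $98.98 = $5,823,983.20.
EBIT = $5,823,983.20 − $3,062,900 = $2,761,083.20.
DOL = contribution ÷ EBIT = $5,823,983.20 ÷ $2,761,083.20 = 2.1093.
Operating income changes by 2.1093 × -5.6% = -11.8%.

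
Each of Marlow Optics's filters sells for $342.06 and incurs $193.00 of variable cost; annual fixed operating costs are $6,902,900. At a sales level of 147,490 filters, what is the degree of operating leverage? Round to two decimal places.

At 147,490 units, contribution = 147,490 × $149.06 = $21,984,859.40.
Subtracting fixed costs: EBIT = $21,984,859.40 − $6,902,900 = $15,081,959.40.
Degree of operating leverage = $21,984,859.40 / $15,081,959.40 = 1.4577.

1.46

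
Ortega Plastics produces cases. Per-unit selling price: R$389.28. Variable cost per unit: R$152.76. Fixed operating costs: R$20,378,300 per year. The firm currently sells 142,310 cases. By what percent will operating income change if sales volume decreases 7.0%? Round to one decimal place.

-17.7%

At 142,310 units, contribution = 142,310 × R$236.52 = R$33,659,161.20.
Subtracting fixed costs: EBIT = R$33,659,161.20 − R$20,378,300 = R$13,280,861.20.
Degree of operating leverage = R$33,659,161.20 / R$13,280,861.20 = 2.5344.
So EBIT moves 2.5344 × (-7.0%) = -17.7%.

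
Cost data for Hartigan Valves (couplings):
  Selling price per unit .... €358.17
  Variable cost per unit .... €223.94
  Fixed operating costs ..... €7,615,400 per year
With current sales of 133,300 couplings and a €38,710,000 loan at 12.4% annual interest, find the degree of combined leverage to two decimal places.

Contribution at this volume is 133,300 × €134.23 = €17,892,859.00.
EBIT = €17,892,859.00 − €7,615,400 = €10,277,459.00. Interest = €4,800,040.00.
DOL = €17,892,859.00 ÷ €10,277,459.00 = 1.7410; DFL = €10,277,459.00 ÷ €5,477,419.00 = 1.8763.
Combined leverage = 1.7410 × 1.8763 = 3.2666.

3.27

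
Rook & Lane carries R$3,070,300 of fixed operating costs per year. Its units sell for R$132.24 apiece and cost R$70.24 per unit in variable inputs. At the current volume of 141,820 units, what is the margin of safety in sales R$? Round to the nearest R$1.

Contribution margin per unit = R$132.24 − R$70.24 = R$62.00. Break-even units = R$3,070,300 ÷ R$62.00 = 49,520.97; break-even revenue = 49,520.97 × R$132.24 = R$6,548,652.77.
Current sales = 141,820 × R$132.24 = R$18,754,276.80.
Margin of safety = R$18,754,276.80 − R$6,548,652.77 = R$12,205,624.

R$12,205,624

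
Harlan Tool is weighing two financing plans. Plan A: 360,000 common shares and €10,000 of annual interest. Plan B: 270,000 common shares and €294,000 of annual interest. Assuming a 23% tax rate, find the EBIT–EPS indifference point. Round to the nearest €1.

€1,146,000

Set EPS_A = EPS_B: (EBIT − €10,000)(1 − 0.23) ÷ 360,000 = (EBIT − €294,000)(1 − 0.23) ÷ 270,000.
The (1 − t) factor cancels: (EBIT − 10,000) × 270,000 = (EBIT − 294,000) × 360,000.
EBIT × (360,000 − 270,000) = 294,000 × 360,000 − 10,000 × 270,000 = 103,140,000,000, so EBIT = 103,140,000,000 ÷ 90,000 = 1,146,000.00.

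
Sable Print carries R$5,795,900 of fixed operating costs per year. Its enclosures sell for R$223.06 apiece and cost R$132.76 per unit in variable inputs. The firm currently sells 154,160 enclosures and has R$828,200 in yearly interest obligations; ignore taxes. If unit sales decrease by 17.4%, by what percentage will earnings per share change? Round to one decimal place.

Contribution at this volume is 154,160 × R$90.30 = R$13,920,648.00.
Subtracting fixed costs: EBIT = R$13,920,648.00 − R$5,795,900 = R$8,124,748.00.
Interest = R$828,200.00, so EBIT − I = R$7,296,548.00.
DCL = total CM / (EBIT − I) = R$13,920,648.00 / R$7,296,548.00 = 1.9078.
%ΔEPS = DCL × %ΔSales = 1.9078 × -17.4% = -33.2%.

-33.2%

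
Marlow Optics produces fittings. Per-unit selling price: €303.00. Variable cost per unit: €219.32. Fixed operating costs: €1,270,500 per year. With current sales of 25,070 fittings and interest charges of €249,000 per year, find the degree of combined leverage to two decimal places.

3.63

Total contribution margin = 25,070 × €83.68 = €2,097,857.60.
Operating income = contribution − fixed costs = €2,097,857.60 − €1,270,500 = €827,357.60. Interest = €249,000.00, so EBIT − I = €578,357.60.
Degree of total leverage = total CM / (EBIT − interest) = €2,097,857.60 / €578,357.60 = 3.6273.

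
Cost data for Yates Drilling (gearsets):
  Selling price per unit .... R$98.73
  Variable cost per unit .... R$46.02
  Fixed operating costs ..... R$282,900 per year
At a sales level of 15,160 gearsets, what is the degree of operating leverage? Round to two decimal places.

Contribution at this volume is 15,160 × R$52.71 = R$799,083.60.
Operating income = contribution − fixed costs = R$799,083.60 − R$282,900 = R$516,183.60.
Degree of operating leverage = R$799,083.60 / R$516,183.60 = 1.5481.

1.55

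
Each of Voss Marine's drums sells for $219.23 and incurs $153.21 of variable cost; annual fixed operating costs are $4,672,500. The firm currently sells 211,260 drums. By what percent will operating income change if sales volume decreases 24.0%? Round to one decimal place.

-36.1%

Contribution at this volume is 211,260 × $66.02 = $13,947,385.20.
Subtracting fixed costs: EBIT = $13,947,385.20 − $4,672,500 = $9,274,885.20.
So DOL = total CM / EBIT = $13,947,385.20 / $9,274,885.20 = 1.5038.
%ΔEBIT = DOL × %ΔSales = 1.5038 × -24.0% = -36.1%.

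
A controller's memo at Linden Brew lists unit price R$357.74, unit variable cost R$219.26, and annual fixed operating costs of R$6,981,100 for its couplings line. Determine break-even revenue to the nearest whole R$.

R$18,034,508

CM per unit = R$357.74 − R$219.26 = R$138.48; CM ratio = R$138.48 / R$357.74 = 0.3871.
Break-even revenue = fixed costs × price ÷ CM = R$6,981,100 × R$357.74 ÷ R$138.48 = R$18,034,508.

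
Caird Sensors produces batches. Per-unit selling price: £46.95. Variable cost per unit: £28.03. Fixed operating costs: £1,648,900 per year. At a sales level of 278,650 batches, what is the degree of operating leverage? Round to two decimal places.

Total contribution margin = 278,650 × £18.92 = £5,272,058.00.
Operating income = contribution − fixed costs = £5,272,058.00 − £1,648,900 = £3,623,158.00.
DOL = contribution ÷ EBIT = £5,272,058.00 ÷ £3,623,158.00 = 1.4551.

1.46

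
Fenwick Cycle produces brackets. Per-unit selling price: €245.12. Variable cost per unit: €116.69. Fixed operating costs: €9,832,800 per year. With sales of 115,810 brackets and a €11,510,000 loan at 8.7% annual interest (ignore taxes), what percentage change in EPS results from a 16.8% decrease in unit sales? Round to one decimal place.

Contribution at this volume is 115,810 × €128.43 = €14,873,478.30.
EBIT = €14,873,478.30 − €9,832,800 = €5,040,678.30.
Interest = €1,001,370.00, so EBIT − I = €4,039,308.30.
Degree of combined leverage = contribution ÷ (EBIT − I) = €14,873,478.30 ÷ €4,039,308.30 = 3.6822.
%ΔEPS = DCL × %ΔSales = 3.6822 × -16.8% = -61.9%.

-61.9%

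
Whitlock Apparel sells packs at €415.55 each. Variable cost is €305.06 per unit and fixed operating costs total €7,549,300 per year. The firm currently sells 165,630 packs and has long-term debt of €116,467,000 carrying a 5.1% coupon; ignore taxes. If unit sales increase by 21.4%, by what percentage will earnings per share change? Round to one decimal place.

Total contribution margin = 165,630 × €110.49 = €18,300,458.70.
EBIT = €18,300,458.70 − €7,549,300 = €10,751,158.70.
Interest = €5,939,817.00, so EBIT − I = €4,811,341.70.
DCL = total CM / (EBIT − I) = €18,300,458.70 / €4,811,341.70 = 3.8036.
EPS therefore changes by 3.8036 × (+21.4%) = +81.4%.

+81.4%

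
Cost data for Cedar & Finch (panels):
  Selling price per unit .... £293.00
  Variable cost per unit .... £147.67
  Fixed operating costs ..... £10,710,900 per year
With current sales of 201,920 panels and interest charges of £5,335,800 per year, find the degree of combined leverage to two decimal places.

2.21

Contribution at this volume is 201,920 × £145.33 = £29,345,033.60.
Subtracting fixed costs: EBIT = £29,345,033.60 − £10,710,900 = £18,634,133.60. Interest = £5,335,800.00.
DOL = £29,345,033.60 ÷ £18,634,133.60 = 1.5748; DFL = £18,634,133.60 ÷ £13,298,333.60 = 1.4012.
DCL = DOL × DFL = 1.5748 × 1.4012 = 2.2066.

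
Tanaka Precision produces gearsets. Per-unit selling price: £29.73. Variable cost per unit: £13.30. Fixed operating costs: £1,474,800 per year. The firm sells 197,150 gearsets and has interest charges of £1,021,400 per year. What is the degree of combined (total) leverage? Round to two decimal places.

4.36

Contribution at this volume is 197,150 × £16.43 = £3,239,174.50.
Subtracting fixed costs: EBIT = £3,239,174.50 − £1,474,800 = £1,764,374.50. Interest = £1,021,400.00.
DOL = £3,239,174.50 ÷ £1,764,374.50 = 1.8359; DFL = £1,764,374.50 ÷ £742,974.50 = 2.3747.
Combined leverage = 1.8359 × 2.3747 = 4.3597.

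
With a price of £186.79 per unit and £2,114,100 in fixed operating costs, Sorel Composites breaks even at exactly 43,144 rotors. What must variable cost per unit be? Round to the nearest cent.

£137.79

Contribution per unit must be FC / Q = £2,114,100 / 43,144 = £49.0010.
Hence VC = price − CM = £186.79 − £49.0010 = £137.79.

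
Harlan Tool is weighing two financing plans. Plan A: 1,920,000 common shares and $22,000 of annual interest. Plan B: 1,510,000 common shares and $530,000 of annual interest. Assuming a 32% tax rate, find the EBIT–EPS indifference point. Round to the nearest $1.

At indifference, (EBIT − 22,000)(1 − t)/1,920,000 = (EBIT − 530,000)(1 − t)/1,510,000.
The (1 − t) factor cancels: (EBIT − 22,000) × 1,510,000 = (EBIT − 530,000) × 1,920,000.
EBIT × (1,920,000 − 1,510,000) = 530,000 × 1,920,000 − 22,000 × 1,510,000 = 984,380,000,000, so EBIT = 984,380,000,000 ÷ 410,000 = 2,400,926.83.

$2,400,927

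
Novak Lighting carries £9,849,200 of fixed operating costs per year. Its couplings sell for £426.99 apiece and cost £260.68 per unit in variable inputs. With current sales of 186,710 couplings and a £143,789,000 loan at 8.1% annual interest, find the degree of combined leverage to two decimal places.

3.25

At 186,710 units, contribution = 186,710 × £166.31 = £31,051,740.10.
EBIT = £31,051,740.10 − £9,849,200 = £21,202,540.10. Interest = £11,646,909.00.
DOL = £31,051,740.10 ÷ £21,202,540.10 = 1.4645; DFL = £21,202,540.10 ÷ £9,555,631.10 = 2.2189.
Combined leverage = 1.4645 × 2.2189 = 3.2496.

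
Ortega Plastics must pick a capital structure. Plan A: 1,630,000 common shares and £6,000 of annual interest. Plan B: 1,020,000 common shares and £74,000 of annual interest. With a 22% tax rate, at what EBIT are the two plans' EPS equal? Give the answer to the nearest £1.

£187,705

At indifference, (EBIT − 6,000)(1 − t)/1,630,000 = (EBIT − 74,000)(1 − t)/1,020,000.
The (1 − t) factor cancels: (EBIT − 6,000) × 1,020,000 = (EBIT − 74,000) × 1,630,000.
Solving, EBIT = (74,000·1,630,000 − 6,000·1,020,000) / (1,630,000 − 1,020,000) = 114,500,000,000 / 610,000 = 187,704.92.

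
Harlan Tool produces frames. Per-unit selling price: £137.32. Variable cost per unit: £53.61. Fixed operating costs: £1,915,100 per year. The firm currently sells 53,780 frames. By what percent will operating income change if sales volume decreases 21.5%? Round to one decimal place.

At 53,780 units, contribution = 53,780 × £83.71 = £4,501,923.80.
Operating income = contribution − fixed costs = £4,501,923.80 − £1,915,100 = £2,586,823.80.
DOL = contribution ÷ EBIT = £4,501,923.80 ÷ £2,586,823.80 = 1.7403.
So EBIT moves 1.7403 × (-21.5%) = -37.4%.

-37.4%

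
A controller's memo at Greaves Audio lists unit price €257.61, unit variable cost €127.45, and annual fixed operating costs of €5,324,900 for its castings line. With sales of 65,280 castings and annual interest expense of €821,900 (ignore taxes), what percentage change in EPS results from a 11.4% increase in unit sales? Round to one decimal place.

+41.2%

Contribution at this volume is 65,280 × €130.16 = €8,496,844.80.
Operating income = contribution − fixed costs = €8,496,844.80 − €5,324,900 = €3,171,944.80.
Interest = €821,900.00, so EBIT − I = €2,350,044.80.
Degree of combined leverage = contribution ÷ (EBIT − I) = €8,496,844.80 ÷ €2,350,044.80 = 3.6156.
EPS therefore changes by 3.6156 × (+11.4%) = +41.2%.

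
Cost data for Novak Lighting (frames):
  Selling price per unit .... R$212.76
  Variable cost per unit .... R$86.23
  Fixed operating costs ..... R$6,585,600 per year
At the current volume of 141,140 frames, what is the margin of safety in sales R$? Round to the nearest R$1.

Contribution margin per unit = R$212.76 − R$86.23 = R$126.53. Break-even units = R$6,585,600 ÷ R$126.53 = 52,047.74; break-even revenue = 52,047.74 × R$212.76 = R$11,073,676.25.
Current sales = 141,140 × R$212.76 = R$30,028,946.40.
Margin of safety = R$30,028,946.40 − R$11,073,676.25 = R$18,955,270.

R$18,955,270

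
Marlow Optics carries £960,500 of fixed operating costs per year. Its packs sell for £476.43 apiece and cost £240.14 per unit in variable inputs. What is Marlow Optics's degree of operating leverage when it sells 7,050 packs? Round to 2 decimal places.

2.36

Total contribution margin = 7,050 × £236.29 = £1,665,844.50.
EBIT = £1,665,844.50 − £960,500 = £705,344.50.
So DOL = total CM / EBIT = £1,665,844.50 / £705,344.50 = 2.3617.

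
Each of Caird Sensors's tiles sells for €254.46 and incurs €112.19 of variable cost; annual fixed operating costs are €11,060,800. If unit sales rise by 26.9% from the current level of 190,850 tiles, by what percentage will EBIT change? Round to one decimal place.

+45.4%

Total contribution margin = 190,850 × €142.27 = €27,152,229.50.
Subtracting fixed costs: EBIT = €27,152,229.50 − €11,060,800 = €16,091,429.50.
So DOL = total CM / EBIT = €27,152,229.50 / €16,091,429.50 = 1.6874.
Operating income changes by 1.6874 × +26.9% = +45.4%.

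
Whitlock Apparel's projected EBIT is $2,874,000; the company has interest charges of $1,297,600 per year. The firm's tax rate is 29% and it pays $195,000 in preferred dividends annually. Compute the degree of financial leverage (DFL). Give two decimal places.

2.21

Interest = $1,297,600.00.
Pre-tax preferred-dividend burden = $195,000 ÷ (1 − 0.29) = $274,647.89.
DFL = EBIT ÷ [EBIT − I − D_p/(1−t)] = $2,874,000 ÷ [$2,874,000 − $1,297,600.00 − $274,647.89] = $2,874,000 ÷ $1,301,752.11 = 2.2078.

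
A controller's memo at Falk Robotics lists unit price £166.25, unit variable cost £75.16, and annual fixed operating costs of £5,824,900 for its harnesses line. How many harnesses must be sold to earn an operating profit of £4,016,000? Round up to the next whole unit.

108,035 harnesses

Contribution margin per unit = £166.25 − £75.16 = £91.09.
Need Q such that Q × £91.09 − £5,824,900 = £4,016,000, i.e. Q = £9,840,900 / £91.09 = 108,034.91 → 108,035.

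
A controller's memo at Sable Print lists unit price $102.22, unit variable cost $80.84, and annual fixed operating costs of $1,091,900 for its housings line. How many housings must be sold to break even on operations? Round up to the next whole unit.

Contribution margin per unit = $102.22 − $80.84 = $21.38.
Break-even Q = $1,091,900 / $21.38 = 51,071.09 → 51,072 housings.

51,072 housings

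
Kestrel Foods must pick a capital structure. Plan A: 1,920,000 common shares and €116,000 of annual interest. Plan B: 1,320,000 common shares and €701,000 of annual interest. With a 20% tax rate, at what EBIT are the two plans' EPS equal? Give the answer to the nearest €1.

€1,988,000

Set EPS_A = EPS_B: (EBIT − €116,000)(1 − 0.20) ÷ 1,920,000 = (EBIT − €701,000)(1 − 0.20) ÷ 1,320,000.
Cancelling (1 − t) and cross-multiplying: 1,320,000·(EBIT − 116,000) = 1,920,000·(EBIT − 701,000).
Solving, EBIT = (701,000·1,920,000 − 116,000·1,320,000) / (1,920,000 − 1,320,000) = 1,192,800,000,000 / 600,000 = 1,988,000.00.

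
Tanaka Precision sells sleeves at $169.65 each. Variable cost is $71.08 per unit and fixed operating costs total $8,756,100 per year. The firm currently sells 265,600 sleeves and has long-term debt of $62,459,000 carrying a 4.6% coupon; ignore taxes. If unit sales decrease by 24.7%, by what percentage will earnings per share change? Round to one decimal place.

-44.4%

Total contribution margin = 265,600 × $98.57 = $26,180,192.00.
EBIT = $26,180,192.00 − $8,756,100 = $17,424,092.00.
After interest of $2,873,114.00, pre-tax earnings = $14,550,978.00.
Degree of combined leverage = contribution ÷ (EBIT − I) = $26,180,192.00 ÷ $14,550,978.00 = 1.7992.
%ΔEPS = DCL × %ΔSales = 1.7992 × -24.7% = -44.4%.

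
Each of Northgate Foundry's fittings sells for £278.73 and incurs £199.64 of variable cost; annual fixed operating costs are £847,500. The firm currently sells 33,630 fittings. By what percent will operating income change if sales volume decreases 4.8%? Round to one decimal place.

-7.0%

At 33,630 units, contribution = 33,630 × £79.09 = £2,659,796.70.
EBIT = £2,659,796.70 − £847,500 = £1,812,296.70.
DOL = contribution ÷ EBIT = £2,659,796.70 ÷ £1,812,296.70 = 1.4676.
%ΔEBIT = DOL × %ΔSales = 1.4676 × -4.8% = -7.0%.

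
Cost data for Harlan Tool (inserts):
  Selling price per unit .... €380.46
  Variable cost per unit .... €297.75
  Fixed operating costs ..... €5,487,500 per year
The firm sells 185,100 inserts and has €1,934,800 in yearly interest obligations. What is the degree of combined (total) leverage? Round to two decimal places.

Total contribution margin = 185,100 × €82.71 = €15,309,621.00.
EBIT = €15,309,621.00 − €5,487,500 = €9,822,121.00. Interest = €1,934,800.00, so EBIT − I = €7,887,321.00.
Degree of total leverage = total CM / (EBIT − interest) = €15,309,621.00 / €7,887,321.00 = 1.9410.

1.94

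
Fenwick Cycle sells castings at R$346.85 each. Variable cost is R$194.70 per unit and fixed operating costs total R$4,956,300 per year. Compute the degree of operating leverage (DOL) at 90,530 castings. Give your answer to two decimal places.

1.56

Total contribution margin = 90,530 × R$152.15 = R$13,774,139.50.
EBIT = R$13,774,139.50 − R$4,956,300 = R$8,817,839.50.
DOL = contribution ÷ EBIT = R$13,774,139.50 ÷ R$8,817,839.50 = 1.5621.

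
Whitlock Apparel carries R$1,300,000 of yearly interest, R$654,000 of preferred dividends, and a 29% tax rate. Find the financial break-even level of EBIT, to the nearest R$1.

R$2,221,127

Preferred dividends are paid after tax, so their pre-tax equivalent is R$654,000 ÷ (1 − 0.29) = R$921,126.76.
Financial break-even EBIT = interest + D_p ÷ (1 − t) = R$1,300,000 + R$921,126.76 = R$2,221,126.76.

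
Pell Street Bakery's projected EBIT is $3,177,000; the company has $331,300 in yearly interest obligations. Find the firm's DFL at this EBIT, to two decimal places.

Annual interest charges come to $331,300.00.
DFL = EBIT ÷ (EBIT − I) = $3,177,000 ÷ ($3,177,000 − $331,300.00) = $3,177,000 ÷ $2,845,700.00 = 1.1164.

1.12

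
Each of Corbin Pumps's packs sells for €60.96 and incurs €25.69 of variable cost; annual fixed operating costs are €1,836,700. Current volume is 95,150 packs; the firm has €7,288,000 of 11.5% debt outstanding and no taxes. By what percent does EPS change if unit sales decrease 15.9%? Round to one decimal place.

-78.3%

At 95,150 units, contribution = 95,150 × €35.27 = €3,355,940.50.
Operating income = contribution − fixed costs = €3,355,940.50 − €1,836,700 = €1,519,240.50.
After interest of €838,120.00, pre-tax earnings = €681,120.50.
Degree of combined leverage = contribution ÷ (EBIT − I) = €3,355,940.50 ÷ €681,120.50 = 4.9271.
EPS therefore changes by 4.9271 × (-15.9%) = -78.3%.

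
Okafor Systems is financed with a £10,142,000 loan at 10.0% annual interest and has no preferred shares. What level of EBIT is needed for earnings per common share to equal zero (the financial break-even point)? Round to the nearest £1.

Annual interest = 10.0% × £10,142,000 = £1,014,200.00.
With no preferred dividends, EPS = 0 when EBIT exactly covers interest, so the financial break-even EBIT is £1,014,200.00.

£1,014,200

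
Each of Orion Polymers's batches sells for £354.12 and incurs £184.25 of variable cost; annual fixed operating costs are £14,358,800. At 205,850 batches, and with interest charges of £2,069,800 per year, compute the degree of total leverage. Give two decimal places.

At 205,850 units, contribution = 205,850 × £169.87 = £34,967,739.50.
Operating income = contribution − fixed costs = £34,967,739.50 − £14,358,800 = £20,608,939.50. Interest = £2,069,800.00.
DOL = £34,967,739.50 ÷ £20,608,939.50 = 1.6967; DFL = £20,608,939.50 ÷ £18,539,139.50 = 1.1116.
Combined leverage = 1.6967 × 1.1116 = 1.8861.

1.89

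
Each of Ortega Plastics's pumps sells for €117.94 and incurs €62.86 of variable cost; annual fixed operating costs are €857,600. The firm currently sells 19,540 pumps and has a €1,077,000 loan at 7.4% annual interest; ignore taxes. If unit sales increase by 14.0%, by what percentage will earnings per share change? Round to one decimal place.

Contribution at this volume is 19,540 × €55.08 = €1,076,263.20.
Subtracting fixed costs: EBIT = €1,076,263.20 − €857,600 = €218,663.20.
After interest of €79,698.00, pre-tax earnings = €138,965.20.
Degree of combined leverage = contribution ÷ (EBIT − I) = €1,076,263.20 ÷ €138,965.20 = 7.7448.
%ΔEPS = DCL × %ΔSales = 7.7448 × +14.0% = +108.4%.

+108.4%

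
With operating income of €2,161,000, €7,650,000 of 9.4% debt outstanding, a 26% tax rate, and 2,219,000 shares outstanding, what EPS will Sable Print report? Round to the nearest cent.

Pre-tax income = €2,161,000 − €719,100.00 = €1,441,900.00.
After tax at 26%: net income = €1,441,900.00 × 0.74 = €1,067,006.00.
EPS = €1,067,006.00 ÷ 2,219,000 = €0.48.

€0.48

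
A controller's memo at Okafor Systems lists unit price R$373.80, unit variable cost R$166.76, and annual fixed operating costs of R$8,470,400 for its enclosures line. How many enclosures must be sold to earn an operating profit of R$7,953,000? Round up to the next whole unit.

79,325 enclosures

Contribution margin per unit = R$373.80 − R$166.76 = R$207.04.
Need Q such that Q × R$207.04 − R$8,470,400 = R$7,953,000, i.e. Q = R$16,423,400 / R$207.04 = 79,324.77 → 79,325.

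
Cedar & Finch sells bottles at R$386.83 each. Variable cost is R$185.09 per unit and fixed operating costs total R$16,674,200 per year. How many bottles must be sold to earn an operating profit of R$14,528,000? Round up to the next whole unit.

Contribution margin per unit = R$386.83 − R$185.09 = R$201.74.
Need Q such that Q × R$201.74 − R$16,674,200 = R$14,528,000, i.e. Q = R$31,202,200 / R$201.74 = 154,665.41 → 154,666.

154,666 bottles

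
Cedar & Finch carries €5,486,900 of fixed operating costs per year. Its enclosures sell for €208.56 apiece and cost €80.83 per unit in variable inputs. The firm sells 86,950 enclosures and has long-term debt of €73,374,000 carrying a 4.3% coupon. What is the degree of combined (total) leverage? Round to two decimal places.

4.51

At 86,950 units, contribution = 86,950 × €127.73 = €11,106,123.50.
EBIT = €11,106,123.50 − €5,486,900 = €5,619,223.50. Interest = €3,155,082.00, so EBIT − I = €2,464,141.50.
Degree of total leverage = total CM / (EBIT − interest) = €11,106,123.50 / €2,464,141.50 = 4.5071.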